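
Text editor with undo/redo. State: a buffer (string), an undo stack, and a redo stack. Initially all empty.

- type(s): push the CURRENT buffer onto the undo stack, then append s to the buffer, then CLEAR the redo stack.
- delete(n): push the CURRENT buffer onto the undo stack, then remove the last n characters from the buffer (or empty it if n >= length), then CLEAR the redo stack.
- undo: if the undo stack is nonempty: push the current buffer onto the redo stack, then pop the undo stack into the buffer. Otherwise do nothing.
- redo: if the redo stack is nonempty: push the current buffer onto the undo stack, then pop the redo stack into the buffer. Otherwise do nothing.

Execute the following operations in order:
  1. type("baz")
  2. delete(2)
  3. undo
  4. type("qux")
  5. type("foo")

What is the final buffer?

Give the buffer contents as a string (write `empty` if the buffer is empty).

Answer: bazquxfoo

Derivation:
After op 1 (type): buf='baz' undo_depth=1 redo_depth=0
After op 2 (delete): buf='b' undo_depth=2 redo_depth=0
After op 3 (undo): buf='baz' undo_depth=1 redo_depth=1
After op 4 (type): buf='bazqux' undo_depth=2 redo_depth=0
After op 5 (type): buf='bazquxfoo' undo_depth=3 redo_depth=0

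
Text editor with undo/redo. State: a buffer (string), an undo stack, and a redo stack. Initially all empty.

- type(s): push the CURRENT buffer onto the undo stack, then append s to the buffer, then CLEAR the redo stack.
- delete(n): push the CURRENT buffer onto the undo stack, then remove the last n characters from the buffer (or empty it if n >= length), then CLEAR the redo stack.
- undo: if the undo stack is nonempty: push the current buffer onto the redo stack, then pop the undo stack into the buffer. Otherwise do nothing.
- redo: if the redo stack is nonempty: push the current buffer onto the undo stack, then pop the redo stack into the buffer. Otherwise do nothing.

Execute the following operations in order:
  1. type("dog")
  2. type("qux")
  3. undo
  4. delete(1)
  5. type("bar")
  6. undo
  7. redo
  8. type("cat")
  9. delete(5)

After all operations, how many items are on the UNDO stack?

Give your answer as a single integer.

Answer: 5

Derivation:
After op 1 (type): buf='dog' undo_depth=1 redo_depth=0
After op 2 (type): buf='dogqux' undo_depth=2 redo_depth=0
After op 3 (undo): buf='dog' undo_depth=1 redo_depth=1
After op 4 (delete): buf='do' undo_depth=2 redo_depth=0
After op 5 (type): buf='dobar' undo_depth=3 redo_depth=0
After op 6 (undo): buf='do' undo_depth=2 redo_depth=1
After op 7 (redo): buf='dobar' undo_depth=3 redo_depth=0
After op 8 (type): buf='dobarcat' undo_depth=4 redo_depth=0
After op 9 (delete): buf='dob' undo_depth=5 redo_depth=0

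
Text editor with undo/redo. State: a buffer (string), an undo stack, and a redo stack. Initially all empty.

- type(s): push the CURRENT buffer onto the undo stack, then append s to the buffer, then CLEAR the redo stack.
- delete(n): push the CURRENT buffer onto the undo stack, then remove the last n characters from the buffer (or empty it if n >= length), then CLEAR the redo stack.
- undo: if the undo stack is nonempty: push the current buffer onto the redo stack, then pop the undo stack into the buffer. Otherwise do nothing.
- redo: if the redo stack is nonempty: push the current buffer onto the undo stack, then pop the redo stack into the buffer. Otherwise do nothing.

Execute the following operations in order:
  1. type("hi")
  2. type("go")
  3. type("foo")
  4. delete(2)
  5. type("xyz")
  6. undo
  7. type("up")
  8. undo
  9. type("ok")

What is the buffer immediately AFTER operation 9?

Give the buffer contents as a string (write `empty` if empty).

After op 1 (type): buf='hi' undo_depth=1 redo_depth=0
After op 2 (type): buf='higo' undo_depth=2 redo_depth=0
After op 3 (type): buf='higofoo' undo_depth=3 redo_depth=0
After op 4 (delete): buf='higof' undo_depth=4 redo_depth=0
After op 5 (type): buf='higofxyz' undo_depth=5 redo_depth=0
After op 6 (undo): buf='higof' undo_depth=4 redo_depth=1
After op 7 (type): buf='higofup' undo_depth=5 redo_depth=0
After op 8 (undo): buf='higof' undo_depth=4 redo_depth=1
After op 9 (type): buf='higofok' undo_depth=5 redo_depth=0

Answer: higofok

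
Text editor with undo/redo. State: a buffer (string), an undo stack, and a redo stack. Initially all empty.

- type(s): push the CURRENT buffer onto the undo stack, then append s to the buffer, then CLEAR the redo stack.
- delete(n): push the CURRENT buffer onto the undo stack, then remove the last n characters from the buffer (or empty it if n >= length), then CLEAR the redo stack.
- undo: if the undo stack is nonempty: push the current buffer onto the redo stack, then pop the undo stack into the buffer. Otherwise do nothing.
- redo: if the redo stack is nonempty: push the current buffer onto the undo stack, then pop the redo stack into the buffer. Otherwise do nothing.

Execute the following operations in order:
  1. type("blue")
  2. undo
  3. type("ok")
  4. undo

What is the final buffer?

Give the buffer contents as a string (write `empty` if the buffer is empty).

Answer: empty

Derivation:
After op 1 (type): buf='blue' undo_depth=1 redo_depth=0
After op 2 (undo): buf='(empty)' undo_depth=0 redo_depth=1
After op 3 (type): buf='ok' undo_depth=1 redo_depth=0
After op 4 (undo): buf='(empty)' undo_depth=0 redo_depth=1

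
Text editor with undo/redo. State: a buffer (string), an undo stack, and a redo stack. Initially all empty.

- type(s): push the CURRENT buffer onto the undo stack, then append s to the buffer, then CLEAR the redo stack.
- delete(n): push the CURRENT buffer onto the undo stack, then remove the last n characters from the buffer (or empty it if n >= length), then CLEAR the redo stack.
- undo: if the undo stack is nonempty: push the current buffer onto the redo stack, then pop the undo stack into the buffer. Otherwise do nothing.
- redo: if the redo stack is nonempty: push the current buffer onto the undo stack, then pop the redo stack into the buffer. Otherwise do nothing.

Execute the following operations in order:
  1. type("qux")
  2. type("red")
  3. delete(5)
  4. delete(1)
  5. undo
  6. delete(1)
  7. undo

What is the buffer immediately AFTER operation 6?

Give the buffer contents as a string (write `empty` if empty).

After op 1 (type): buf='qux' undo_depth=1 redo_depth=0
After op 2 (type): buf='quxred' undo_depth=2 redo_depth=0
After op 3 (delete): buf='q' undo_depth=3 redo_depth=0
After op 4 (delete): buf='(empty)' undo_depth=4 redo_depth=0
After op 5 (undo): buf='q' undo_depth=3 redo_depth=1
After op 6 (delete): buf='(empty)' undo_depth=4 redo_depth=0

Answer: empty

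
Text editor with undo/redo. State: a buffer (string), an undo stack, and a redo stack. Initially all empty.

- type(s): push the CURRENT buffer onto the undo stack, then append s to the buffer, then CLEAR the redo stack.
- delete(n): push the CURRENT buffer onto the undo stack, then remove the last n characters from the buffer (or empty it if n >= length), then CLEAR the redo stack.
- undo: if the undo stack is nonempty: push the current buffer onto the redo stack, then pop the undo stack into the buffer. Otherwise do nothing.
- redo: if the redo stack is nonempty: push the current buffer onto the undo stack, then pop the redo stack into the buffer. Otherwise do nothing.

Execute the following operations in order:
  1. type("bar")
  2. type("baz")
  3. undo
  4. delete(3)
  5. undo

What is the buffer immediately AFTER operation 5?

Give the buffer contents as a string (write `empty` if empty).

After op 1 (type): buf='bar' undo_depth=1 redo_depth=0
After op 2 (type): buf='barbaz' undo_depth=2 redo_depth=0
After op 3 (undo): buf='bar' undo_depth=1 redo_depth=1
After op 4 (delete): buf='(empty)' undo_depth=2 redo_depth=0
After op 5 (undo): buf='bar' undo_depth=1 redo_depth=1

Answer: bar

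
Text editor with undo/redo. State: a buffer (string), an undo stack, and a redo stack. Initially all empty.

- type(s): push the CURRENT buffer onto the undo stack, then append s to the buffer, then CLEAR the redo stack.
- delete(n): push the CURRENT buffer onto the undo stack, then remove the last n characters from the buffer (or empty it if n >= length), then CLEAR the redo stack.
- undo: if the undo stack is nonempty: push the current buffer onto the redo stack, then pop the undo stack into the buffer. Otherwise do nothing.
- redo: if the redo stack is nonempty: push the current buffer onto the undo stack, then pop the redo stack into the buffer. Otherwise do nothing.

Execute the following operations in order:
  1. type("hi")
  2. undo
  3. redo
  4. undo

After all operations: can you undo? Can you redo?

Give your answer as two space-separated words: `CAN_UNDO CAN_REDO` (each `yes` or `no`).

Answer: no yes

Derivation:
After op 1 (type): buf='hi' undo_depth=1 redo_depth=0
After op 2 (undo): buf='(empty)' undo_depth=0 redo_depth=1
After op 3 (redo): buf='hi' undo_depth=1 redo_depth=0
After op 4 (undo): buf='(empty)' undo_depth=0 redo_depth=1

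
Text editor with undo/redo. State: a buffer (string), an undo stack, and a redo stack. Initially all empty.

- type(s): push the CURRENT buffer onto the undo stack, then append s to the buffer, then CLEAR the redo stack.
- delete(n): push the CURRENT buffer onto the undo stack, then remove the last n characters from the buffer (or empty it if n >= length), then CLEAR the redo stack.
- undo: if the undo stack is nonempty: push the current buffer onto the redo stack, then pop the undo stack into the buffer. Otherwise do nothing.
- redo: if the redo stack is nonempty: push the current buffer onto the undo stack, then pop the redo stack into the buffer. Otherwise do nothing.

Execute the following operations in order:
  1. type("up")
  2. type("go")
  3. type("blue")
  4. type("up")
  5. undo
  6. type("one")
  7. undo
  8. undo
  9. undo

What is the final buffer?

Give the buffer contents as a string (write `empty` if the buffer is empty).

Answer: up

Derivation:
After op 1 (type): buf='up' undo_depth=1 redo_depth=0
After op 2 (type): buf='upgo' undo_depth=2 redo_depth=0
After op 3 (type): buf='upgoblue' undo_depth=3 redo_depth=0
After op 4 (type): buf='upgoblueup' undo_depth=4 redo_depth=0
After op 5 (undo): buf='upgoblue' undo_depth=3 redo_depth=1
After op 6 (type): buf='upgoblueone' undo_depth=4 redo_depth=0
After op 7 (undo): buf='upgoblue' undo_depth=3 redo_depth=1
After op 8 (undo): buf='upgo' undo_depth=2 redo_depth=2
After op 9 (undo): buf='up' undo_depth=1 redo_depth=3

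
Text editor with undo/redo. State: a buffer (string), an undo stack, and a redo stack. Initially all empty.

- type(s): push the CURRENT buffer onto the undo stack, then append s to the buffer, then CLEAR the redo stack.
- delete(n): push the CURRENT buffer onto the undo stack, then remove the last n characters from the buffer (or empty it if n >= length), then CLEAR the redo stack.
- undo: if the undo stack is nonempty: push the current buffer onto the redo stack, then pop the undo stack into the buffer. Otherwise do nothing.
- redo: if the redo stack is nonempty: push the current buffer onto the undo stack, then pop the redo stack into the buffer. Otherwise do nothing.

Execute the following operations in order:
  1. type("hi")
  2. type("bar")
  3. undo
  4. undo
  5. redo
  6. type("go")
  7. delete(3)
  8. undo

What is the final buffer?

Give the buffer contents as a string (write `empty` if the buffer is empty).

Answer: higo

Derivation:
After op 1 (type): buf='hi' undo_depth=1 redo_depth=0
After op 2 (type): buf='hibar' undo_depth=2 redo_depth=0
After op 3 (undo): buf='hi' undo_depth=1 redo_depth=1
After op 4 (undo): buf='(empty)' undo_depth=0 redo_depth=2
After op 5 (redo): buf='hi' undo_depth=1 redo_depth=1
After op 6 (type): buf='higo' undo_depth=2 redo_depth=0
After op 7 (delete): buf='h' undo_depth=3 redo_depth=0
After op 8 (undo): buf='higo' undo_depth=2 redo_depth=1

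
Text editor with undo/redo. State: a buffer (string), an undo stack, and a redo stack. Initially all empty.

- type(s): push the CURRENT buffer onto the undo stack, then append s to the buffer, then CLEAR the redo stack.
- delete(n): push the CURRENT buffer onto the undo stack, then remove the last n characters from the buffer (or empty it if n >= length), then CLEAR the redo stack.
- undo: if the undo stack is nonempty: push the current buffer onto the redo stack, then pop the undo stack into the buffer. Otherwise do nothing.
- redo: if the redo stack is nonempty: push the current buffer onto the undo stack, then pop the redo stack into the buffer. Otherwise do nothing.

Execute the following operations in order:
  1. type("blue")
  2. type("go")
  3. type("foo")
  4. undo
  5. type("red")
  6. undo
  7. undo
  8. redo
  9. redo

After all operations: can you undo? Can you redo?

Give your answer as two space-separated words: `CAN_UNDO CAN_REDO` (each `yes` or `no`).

Answer: yes no

Derivation:
After op 1 (type): buf='blue' undo_depth=1 redo_depth=0
After op 2 (type): buf='bluego' undo_depth=2 redo_depth=0
After op 3 (type): buf='bluegofoo' undo_depth=3 redo_depth=0
After op 4 (undo): buf='bluego' undo_depth=2 redo_depth=1
After op 5 (type): buf='bluegored' undo_depth=3 redo_depth=0
After op 6 (undo): buf='bluego' undo_depth=2 redo_depth=1
After op 7 (undo): buf='blue' undo_depth=1 redo_depth=2
After op 8 (redo): buf='bluego' undo_depth=2 redo_depth=1
After op 9 (redo): buf='bluegored' undo_depth=3 redo_depth=0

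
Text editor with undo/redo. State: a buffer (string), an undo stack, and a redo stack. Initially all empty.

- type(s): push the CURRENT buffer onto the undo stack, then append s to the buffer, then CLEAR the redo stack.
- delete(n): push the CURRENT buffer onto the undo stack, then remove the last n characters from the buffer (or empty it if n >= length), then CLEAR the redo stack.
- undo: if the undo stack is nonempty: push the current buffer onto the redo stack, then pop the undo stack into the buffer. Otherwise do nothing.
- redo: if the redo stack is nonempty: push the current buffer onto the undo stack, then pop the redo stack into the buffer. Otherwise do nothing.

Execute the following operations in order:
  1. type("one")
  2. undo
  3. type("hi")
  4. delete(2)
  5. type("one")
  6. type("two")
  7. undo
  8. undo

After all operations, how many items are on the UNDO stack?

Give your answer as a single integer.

After op 1 (type): buf='one' undo_depth=1 redo_depth=0
After op 2 (undo): buf='(empty)' undo_depth=0 redo_depth=1
After op 3 (type): buf='hi' undo_depth=1 redo_depth=0
After op 4 (delete): buf='(empty)' undo_depth=2 redo_depth=0
After op 5 (type): buf='one' undo_depth=3 redo_depth=0
After op 6 (type): buf='onetwo' undo_depth=4 redo_depth=0
After op 7 (undo): buf='one' undo_depth=3 redo_depth=1
After op 8 (undo): buf='(empty)' undo_depth=2 redo_depth=2

Answer: 2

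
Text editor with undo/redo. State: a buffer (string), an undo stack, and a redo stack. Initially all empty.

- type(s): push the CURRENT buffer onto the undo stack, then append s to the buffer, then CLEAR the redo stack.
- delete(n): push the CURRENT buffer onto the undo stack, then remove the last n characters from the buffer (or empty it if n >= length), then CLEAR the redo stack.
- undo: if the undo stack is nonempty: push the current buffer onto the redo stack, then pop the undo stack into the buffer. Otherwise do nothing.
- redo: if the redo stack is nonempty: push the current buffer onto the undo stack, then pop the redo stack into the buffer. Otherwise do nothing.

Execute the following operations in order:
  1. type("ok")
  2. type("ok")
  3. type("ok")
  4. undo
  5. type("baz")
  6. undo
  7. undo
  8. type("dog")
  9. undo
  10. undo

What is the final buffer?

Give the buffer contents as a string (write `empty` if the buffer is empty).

Answer: empty

Derivation:
After op 1 (type): buf='ok' undo_depth=1 redo_depth=0
After op 2 (type): buf='okok' undo_depth=2 redo_depth=0
After op 3 (type): buf='okokok' undo_depth=3 redo_depth=0
After op 4 (undo): buf='okok' undo_depth=2 redo_depth=1
After op 5 (type): buf='okokbaz' undo_depth=3 redo_depth=0
After op 6 (undo): buf='okok' undo_depth=2 redo_depth=1
After op 7 (undo): buf='ok' undo_depth=1 redo_depth=2
After op 8 (type): buf='okdog' undo_depth=2 redo_depth=0
After op 9 (undo): buf='ok' undo_depth=1 redo_depth=1
After op 10 (undo): buf='(empty)' undo_depth=0 redo_depth=2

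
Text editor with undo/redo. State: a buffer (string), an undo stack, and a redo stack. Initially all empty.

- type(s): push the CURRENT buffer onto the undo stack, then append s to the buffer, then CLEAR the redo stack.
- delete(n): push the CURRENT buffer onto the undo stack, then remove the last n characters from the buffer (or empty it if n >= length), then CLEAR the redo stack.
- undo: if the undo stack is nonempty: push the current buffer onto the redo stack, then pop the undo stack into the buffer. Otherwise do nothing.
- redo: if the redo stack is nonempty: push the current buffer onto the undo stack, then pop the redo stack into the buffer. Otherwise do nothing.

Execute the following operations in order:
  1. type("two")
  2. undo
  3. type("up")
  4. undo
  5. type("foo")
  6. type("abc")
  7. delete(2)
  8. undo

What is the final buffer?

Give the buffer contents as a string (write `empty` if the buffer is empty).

After op 1 (type): buf='two' undo_depth=1 redo_depth=0
After op 2 (undo): buf='(empty)' undo_depth=0 redo_depth=1
After op 3 (type): buf='up' undo_depth=1 redo_depth=0
After op 4 (undo): buf='(empty)' undo_depth=0 redo_depth=1
After op 5 (type): buf='foo' undo_depth=1 redo_depth=0
After op 6 (type): buf='fooabc' undo_depth=2 redo_depth=0
After op 7 (delete): buf='fooa' undo_depth=3 redo_depth=0
After op 8 (undo): buf='fooabc' undo_depth=2 redo_depth=1

Answer: fooabc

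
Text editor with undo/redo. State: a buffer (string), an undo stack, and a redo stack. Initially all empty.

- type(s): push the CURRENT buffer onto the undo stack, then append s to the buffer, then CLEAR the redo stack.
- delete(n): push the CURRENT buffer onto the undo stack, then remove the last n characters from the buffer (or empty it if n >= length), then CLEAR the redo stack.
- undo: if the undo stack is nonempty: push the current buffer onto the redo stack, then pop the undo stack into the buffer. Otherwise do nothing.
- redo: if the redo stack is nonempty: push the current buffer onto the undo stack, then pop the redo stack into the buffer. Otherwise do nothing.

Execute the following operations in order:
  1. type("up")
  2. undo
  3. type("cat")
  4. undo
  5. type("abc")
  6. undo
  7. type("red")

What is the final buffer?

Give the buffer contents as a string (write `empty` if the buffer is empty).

Answer: red

Derivation:
After op 1 (type): buf='up' undo_depth=1 redo_depth=0
After op 2 (undo): buf='(empty)' undo_depth=0 redo_depth=1
After op 3 (type): buf='cat' undo_depth=1 redo_depth=0
After op 4 (undo): buf='(empty)' undo_depth=0 redo_depth=1
After op 5 (type): buf='abc' undo_depth=1 redo_depth=0
After op 6 (undo): buf='(empty)' undo_depth=0 redo_depth=1
After op 7 (type): buf='red' undo_depth=1 redo_depth=0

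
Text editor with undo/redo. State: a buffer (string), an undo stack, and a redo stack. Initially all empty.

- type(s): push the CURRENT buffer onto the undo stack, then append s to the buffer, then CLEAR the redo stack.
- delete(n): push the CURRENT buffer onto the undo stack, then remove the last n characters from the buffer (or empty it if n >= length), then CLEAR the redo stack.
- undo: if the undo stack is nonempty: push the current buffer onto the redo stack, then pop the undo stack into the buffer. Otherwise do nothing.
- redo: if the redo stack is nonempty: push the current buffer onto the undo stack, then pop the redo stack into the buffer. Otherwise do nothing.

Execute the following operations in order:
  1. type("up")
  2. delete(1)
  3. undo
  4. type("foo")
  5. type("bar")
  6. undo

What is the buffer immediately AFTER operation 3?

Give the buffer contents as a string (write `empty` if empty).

Answer: up

Derivation:
After op 1 (type): buf='up' undo_depth=1 redo_depth=0
After op 2 (delete): buf='u' undo_depth=2 redo_depth=0
After op 3 (undo): buf='up' undo_depth=1 redo_depth=1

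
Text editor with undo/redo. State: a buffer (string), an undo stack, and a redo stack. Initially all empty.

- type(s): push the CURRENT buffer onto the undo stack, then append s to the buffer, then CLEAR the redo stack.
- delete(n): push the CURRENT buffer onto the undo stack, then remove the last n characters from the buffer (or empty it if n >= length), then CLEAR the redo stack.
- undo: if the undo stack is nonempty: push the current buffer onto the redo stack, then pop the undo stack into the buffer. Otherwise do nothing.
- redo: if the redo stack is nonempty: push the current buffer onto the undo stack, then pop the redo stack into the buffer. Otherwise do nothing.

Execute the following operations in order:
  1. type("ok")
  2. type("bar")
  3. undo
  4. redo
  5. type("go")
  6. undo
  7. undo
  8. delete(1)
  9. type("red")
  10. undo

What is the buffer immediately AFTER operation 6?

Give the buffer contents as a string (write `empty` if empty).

Answer: okbar

Derivation:
After op 1 (type): buf='ok' undo_depth=1 redo_depth=0
After op 2 (type): buf='okbar' undo_depth=2 redo_depth=0
After op 3 (undo): buf='ok' undo_depth=1 redo_depth=1
After op 4 (redo): buf='okbar' undo_depth=2 redo_depth=0
After op 5 (type): buf='okbargo' undo_depth=3 redo_depth=0
After op 6 (undo): buf='okbar' undo_depth=2 redo_depth=1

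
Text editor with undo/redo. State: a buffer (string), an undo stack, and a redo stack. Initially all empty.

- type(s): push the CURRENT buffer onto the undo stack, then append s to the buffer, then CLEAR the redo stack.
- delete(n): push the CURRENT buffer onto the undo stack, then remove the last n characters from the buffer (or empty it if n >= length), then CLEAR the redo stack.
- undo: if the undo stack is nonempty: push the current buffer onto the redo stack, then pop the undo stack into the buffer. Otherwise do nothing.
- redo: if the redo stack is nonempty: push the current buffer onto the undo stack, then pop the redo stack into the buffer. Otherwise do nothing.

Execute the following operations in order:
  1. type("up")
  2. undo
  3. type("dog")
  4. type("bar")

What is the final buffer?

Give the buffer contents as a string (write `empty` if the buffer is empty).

Answer: dogbar

Derivation:
After op 1 (type): buf='up' undo_depth=1 redo_depth=0
After op 2 (undo): buf='(empty)' undo_depth=0 redo_depth=1
After op 3 (type): buf='dog' undo_depth=1 redo_depth=0
After op 4 (type): buf='dogbar' undo_depth=2 redo_depth=0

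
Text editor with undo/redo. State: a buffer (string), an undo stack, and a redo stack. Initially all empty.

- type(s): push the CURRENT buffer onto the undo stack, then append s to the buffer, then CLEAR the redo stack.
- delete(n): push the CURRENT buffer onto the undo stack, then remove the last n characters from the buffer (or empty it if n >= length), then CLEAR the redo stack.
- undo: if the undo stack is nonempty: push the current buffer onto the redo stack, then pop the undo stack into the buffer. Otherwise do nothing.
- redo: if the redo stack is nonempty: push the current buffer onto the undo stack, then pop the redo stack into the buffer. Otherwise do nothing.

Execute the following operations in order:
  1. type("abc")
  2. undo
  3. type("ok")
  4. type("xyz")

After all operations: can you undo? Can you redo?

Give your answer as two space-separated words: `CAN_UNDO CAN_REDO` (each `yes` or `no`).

Answer: yes no

Derivation:
After op 1 (type): buf='abc' undo_depth=1 redo_depth=0
After op 2 (undo): buf='(empty)' undo_depth=0 redo_depth=1
After op 3 (type): buf='ok' undo_depth=1 redo_depth=0
After op 4 (type): buf='okxyz' undo_depth=2 redo_depth=0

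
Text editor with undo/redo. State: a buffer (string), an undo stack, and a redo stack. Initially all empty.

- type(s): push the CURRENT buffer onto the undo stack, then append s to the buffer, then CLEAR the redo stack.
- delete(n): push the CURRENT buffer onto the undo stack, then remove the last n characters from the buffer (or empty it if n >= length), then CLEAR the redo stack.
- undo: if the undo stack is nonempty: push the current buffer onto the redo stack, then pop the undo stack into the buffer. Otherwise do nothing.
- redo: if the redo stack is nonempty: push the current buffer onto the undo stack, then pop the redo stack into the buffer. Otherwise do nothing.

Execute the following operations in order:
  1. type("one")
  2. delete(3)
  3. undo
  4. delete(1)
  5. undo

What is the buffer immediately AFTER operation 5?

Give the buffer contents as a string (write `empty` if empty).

After op 1 (type): buf='one' undo_depth=1 redo_depth=0
After op 2 (delete): buf='(empty)' undo_depth=2 redo_depth=0
After op 3 (undo): buf='one' undo_depth=1 redo_depth=1
After op 4 (delete): buf='on' undo_depth=2 redo_depth=0
After op 5 (undo): buf='one' undo_depth=1 redo_depth=1

Answer: one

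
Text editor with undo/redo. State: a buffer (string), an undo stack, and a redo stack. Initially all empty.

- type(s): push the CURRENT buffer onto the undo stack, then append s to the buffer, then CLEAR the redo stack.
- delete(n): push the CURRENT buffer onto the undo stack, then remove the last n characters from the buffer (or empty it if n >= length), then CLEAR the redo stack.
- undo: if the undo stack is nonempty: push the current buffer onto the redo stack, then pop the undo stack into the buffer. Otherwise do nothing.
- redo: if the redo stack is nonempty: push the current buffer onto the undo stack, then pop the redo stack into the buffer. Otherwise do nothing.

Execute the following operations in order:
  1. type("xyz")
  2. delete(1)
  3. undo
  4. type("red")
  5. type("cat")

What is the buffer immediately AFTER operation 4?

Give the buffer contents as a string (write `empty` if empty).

After op 1 (type): buf='xyz' undo_depth=1 redo_depth=0
After op 2 (delete): buf='xy' undo_depth=2 redo_depth=0
After op 3 (undo): buf='xyz' undo_depth=1 redo_depth=1
After op 4 (type): buf='xyzred' undo_depth=2 redo_depth=0

Answer: xyzred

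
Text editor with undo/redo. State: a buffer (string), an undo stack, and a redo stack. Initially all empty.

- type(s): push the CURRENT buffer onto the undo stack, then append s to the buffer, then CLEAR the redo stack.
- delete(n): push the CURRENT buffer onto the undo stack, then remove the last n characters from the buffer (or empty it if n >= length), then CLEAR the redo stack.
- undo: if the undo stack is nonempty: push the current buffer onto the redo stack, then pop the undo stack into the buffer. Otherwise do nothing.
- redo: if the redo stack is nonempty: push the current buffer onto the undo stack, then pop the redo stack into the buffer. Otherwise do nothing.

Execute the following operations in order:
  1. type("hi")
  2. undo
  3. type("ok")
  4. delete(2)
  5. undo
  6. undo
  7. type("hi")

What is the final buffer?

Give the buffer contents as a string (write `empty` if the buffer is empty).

Answer: hi

Derivation:
After op 1 (type): buf='hi' undo_depth=1 redo_depth=0
After op 2 (undo): buf='(empty)' undo_depth=0 redo_depth=1
After op 3 (type): buf='ok' undo_depth=1 redo_depth=0
After op 4 (delete): buf='(empty)' undo_depth=2 redo_depth=0
After op 5 (undo): buf='ok' undo_depth=1 redo_depth=1
After op 6 (undo): buf='(empty)' undo_depth=0 redo_depth=2
After op 7 (type): buf='hi' undo_depth=1 redo_depth=0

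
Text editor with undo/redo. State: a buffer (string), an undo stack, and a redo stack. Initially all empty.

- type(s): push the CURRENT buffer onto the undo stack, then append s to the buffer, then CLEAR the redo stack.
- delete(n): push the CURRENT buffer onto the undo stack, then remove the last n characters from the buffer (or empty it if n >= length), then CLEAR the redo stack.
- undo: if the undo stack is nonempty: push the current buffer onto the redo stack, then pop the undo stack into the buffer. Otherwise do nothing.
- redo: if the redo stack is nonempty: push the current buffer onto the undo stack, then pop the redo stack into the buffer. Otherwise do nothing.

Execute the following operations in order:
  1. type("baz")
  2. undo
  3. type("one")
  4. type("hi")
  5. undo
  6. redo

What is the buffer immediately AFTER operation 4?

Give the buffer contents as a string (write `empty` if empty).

After op 1 (type): buf='baz' undo_depth=1 redo_depth=0
After op 2 (undo): buf='(empty)' undo_depth=0 redo_depth=1
After op 3 (type): buf='one' undo_depth=1 redo_depth=0
After op 4 (type): buf='onehi' undo_depth=2 redo_depth=0

Answer: onehi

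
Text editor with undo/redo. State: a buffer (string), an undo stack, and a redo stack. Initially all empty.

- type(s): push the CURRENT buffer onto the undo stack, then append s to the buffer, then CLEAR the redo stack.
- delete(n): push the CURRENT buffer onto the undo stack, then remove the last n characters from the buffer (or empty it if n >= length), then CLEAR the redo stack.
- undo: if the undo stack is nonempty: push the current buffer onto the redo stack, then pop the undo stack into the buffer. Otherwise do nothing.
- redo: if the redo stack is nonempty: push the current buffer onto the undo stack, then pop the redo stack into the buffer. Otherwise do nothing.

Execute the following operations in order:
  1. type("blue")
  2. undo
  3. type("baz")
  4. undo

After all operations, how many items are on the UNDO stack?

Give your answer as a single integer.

After op 1 (type): buf='blue' undo_depth=1 redo_depth=0
After op 2 (undo): buf='(empty)' undo_depth=0 redo_depth=1
After op 3 (type): buf='baz' undo_depth=1 redo_depth=0
After op 4 (undo): buf='(empty)' undo_depth=0 redo_depth=1

Answer: 0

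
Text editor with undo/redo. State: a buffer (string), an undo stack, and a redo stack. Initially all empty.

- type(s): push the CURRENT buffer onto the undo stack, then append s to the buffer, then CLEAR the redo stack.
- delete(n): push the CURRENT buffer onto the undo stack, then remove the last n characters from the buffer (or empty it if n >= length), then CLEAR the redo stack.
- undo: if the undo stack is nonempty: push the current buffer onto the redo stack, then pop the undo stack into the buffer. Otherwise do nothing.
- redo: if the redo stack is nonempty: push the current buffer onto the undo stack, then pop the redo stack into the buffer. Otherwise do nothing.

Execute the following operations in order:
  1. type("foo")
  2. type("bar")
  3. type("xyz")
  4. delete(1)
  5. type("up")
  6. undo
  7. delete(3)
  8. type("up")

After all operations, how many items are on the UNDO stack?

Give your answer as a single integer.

Answer: 6

Derivation:
After op 1 (type): buf='foo' undo_depth=1 redo_depth=0
After op 2 (type): buf='foobar' undo_depth=2 redo_depth=0
After op 3 (type): buf='foobarxyz' undo_depth=3 redo_depth=0
After op 4 (delete): buf='foobarxy' undo_depth=4 redo_depth=0
After op 5 (type): buf='foobarxyup' undo_depth=5 redo_depth=0
After op 6 (undo): buf='foobarxy' undo_depth=4 redo_depth=1
After op 7 (delete): buf='fooba' undo_depth=5 redo_depth=0
After op 8 (type): buf='foobaup' undo_depth=6 redo_depth=0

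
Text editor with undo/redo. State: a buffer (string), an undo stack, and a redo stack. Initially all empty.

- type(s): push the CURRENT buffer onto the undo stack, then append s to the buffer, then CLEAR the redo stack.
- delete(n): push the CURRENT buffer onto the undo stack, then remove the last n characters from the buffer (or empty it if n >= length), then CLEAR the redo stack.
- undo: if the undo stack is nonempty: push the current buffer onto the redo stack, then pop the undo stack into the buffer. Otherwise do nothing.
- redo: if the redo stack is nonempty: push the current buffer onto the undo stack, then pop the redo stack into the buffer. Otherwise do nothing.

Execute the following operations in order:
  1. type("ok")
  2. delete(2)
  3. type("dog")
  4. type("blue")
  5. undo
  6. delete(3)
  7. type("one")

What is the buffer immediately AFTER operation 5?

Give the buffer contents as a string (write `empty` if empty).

After op 1 (type): buf='ok' undo_depth=1 redo_depth=0
After op 2 (delete): buf='(empty)' undo_depth=2 redo_depth=0
After op 3 (type): buf='dog' undo_depth=3 redo_depth=0
After op 4 (type): buf='dogblue' undo_depth=4 redo_depth=0
After op 5 (undo): buf='dog' undo_depth=3 redo_depth=1

Answer: dog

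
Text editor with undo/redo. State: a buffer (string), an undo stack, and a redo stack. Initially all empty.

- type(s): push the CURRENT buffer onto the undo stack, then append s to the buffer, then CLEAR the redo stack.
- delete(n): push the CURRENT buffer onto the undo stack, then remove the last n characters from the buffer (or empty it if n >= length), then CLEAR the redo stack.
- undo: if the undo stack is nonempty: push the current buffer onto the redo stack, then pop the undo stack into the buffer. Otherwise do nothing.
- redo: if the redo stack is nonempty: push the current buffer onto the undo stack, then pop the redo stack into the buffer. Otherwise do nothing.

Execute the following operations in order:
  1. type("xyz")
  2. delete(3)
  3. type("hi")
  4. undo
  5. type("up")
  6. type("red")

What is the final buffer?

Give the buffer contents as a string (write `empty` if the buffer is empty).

After op 1 (type): buf='xyz' undo_depth=1 redo_depth=0
After op 2 (delete): buf='(empty)' undo_depth=2 redo_depth=0
After op 3 (type): buf='hi' undo_depth=3 redo_depth=0
After op 4 (undo): buf='(empty)' undo_depth=2 redo_depth=1
After op 5 (type): buf='up' undo_depth=3 redo_depth=0
After op 6 (type): buf='upred' undo_depth=4 redo_depth=0

Answer: upred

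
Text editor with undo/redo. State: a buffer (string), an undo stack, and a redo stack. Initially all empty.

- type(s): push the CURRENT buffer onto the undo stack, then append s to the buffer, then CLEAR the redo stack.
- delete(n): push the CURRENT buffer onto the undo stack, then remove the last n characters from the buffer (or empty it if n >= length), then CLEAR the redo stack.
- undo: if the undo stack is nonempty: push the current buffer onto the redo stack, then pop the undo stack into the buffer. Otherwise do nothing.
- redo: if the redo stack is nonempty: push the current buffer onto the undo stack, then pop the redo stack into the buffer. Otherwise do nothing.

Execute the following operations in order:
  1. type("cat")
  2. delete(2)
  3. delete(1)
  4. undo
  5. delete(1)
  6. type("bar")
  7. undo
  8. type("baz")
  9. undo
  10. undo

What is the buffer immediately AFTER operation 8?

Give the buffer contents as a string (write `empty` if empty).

Answer: baz

Derivation:
After op 1 (type): buf='cat' undo_depth=1 redo_depth=0
After op 2 (delete): buf='c' undo_depth=2 redo_depth=0
After op 3 (delete): buf='(empty)' undo_depth=3 redo_depth=0
After op 4 (undo): buf='c' undo_depth=2 redo_depth=1
After op 5 (delete): buf='(empty)' undo_depth=3 redo_depth=0
After op 6 (type): buf='bar' undo_depth=4 redo_depth=0
After op 7 (undo): buf='(empty)' undo_depth=3 redo_depth=1
After op 8 (type): buf='baz' undo_depth=4 redo_depth=0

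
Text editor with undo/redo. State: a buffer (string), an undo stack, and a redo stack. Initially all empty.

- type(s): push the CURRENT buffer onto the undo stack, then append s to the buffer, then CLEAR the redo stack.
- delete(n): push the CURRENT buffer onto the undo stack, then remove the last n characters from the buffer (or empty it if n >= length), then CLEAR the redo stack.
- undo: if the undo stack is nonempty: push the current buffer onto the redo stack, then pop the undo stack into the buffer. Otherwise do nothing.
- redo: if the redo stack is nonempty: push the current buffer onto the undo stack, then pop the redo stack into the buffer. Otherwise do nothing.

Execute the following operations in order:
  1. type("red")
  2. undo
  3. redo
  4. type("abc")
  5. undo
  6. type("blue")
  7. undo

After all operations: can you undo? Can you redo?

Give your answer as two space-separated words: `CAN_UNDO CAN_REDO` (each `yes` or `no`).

After op 1 (type): buf='red' undo_depth=1 redo_depth=0
After op 2 (undo): buf='(empty)' undo_depth=0 redo_depth=1
After op 3 (redo): buf='red' undo_depth=1 redo_depth=0
After op 4 (type): buf='redabc' undo_depth=2 redo_depth=0
After op 5 (undo): buf='red' undo_depth=1 redo_depth=1
After op 6 (type): buf='redblue' undo_depth=2 redo_depth=0
After op 7 (undo): buf='red' undo_depth=1 redo_depth=1

Answer: yes yes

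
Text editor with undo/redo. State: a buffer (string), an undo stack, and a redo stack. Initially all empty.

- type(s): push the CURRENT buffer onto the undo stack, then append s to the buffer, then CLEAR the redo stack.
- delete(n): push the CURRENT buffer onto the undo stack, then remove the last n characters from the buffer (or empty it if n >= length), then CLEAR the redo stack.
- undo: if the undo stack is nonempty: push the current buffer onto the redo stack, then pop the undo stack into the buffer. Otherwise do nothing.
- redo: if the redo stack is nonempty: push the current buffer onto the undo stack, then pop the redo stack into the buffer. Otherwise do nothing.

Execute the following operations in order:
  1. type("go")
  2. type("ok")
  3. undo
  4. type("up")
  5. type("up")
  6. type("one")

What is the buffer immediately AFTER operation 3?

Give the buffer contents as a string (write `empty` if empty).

After op 1 (type): buf='go' undo_depth=1 redo_depth=0
After op 2 (type): buf='gook' undo_depth=2 redo_depth=0
After op 3 (undo): buf='go' undo_depth=1 redo_depth=1

Answer: go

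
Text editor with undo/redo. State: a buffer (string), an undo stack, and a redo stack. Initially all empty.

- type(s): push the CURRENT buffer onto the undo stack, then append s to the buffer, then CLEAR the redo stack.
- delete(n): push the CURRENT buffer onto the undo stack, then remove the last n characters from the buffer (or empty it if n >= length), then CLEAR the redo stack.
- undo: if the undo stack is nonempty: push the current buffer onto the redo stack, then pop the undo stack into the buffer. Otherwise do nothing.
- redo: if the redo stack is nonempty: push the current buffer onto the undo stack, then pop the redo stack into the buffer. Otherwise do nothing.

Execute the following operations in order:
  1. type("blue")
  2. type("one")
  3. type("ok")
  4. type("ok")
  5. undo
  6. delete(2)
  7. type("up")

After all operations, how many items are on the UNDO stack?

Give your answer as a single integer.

After op 1 (type): buf='blue' undo_depth=1 redo_depth=0
After op 2 (type): buf='blueone' undo_depth=2 redo_depth=0
After op 3 (type): buf='blueoneok' undo_depth=3 redo_depth=0
After op 4 (type): buf='blueoneokok' undo_depth=4 redo_depth=0
After op 5 (undo): buf='blueoneok' undo_depth=3 redo_depth=1
After op 6 (delete): buf='blueone' undo_depth=4 redo_depth=0
After op 7 (type): buf='blueoneup' undo_depth=5 redo_depth=0

Answer: 5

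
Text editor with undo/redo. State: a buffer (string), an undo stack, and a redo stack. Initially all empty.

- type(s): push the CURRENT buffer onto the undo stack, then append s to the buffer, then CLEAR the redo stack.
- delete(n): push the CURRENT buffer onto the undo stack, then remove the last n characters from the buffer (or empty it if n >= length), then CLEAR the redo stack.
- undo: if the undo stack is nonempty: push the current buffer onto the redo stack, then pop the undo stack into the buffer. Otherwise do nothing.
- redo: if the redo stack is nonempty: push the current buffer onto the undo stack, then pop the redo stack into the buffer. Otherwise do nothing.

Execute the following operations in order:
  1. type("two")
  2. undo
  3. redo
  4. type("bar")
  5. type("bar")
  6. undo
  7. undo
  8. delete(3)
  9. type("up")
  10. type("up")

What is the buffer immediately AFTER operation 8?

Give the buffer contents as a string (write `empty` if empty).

After op 1 (type): buf='two' undo_depth=1 redo_depth=0
After op 2 (undo): buf='(empty)' undo_depth=0 redo_depth=1
After op 3 (redo): buf='two' undo_depth=1 redo_depth=0
After op 4 (type): buf='twobar' undo_depth=2 redo_depth=0
After op 5 (type): buf='twobarbar' undo_depth=3 redo_depth=0
After op 6 (undo): buf='twobar' undo_depth=2 redo_depth=1
After op 7 (undo): buf='two' undo_depth=1 redo_depth=2
After op 8 (delete): buf='(empty)' undo_depth=2 redo_depth=0

Answer: empty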